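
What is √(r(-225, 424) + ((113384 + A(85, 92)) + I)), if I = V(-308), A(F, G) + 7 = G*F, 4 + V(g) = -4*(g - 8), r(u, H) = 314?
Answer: √122771 ≈ 350.39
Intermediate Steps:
V(g) = 28 - 4*g (V(g) = -4 - 4*(g - 8) = -4 - 4*(-8 + g) = -4 + (32 - 4*g) = 28 - 4*g)
A(F, G) = -7 + F*G (A(F, G) = -7 + G*F = -7 + F*G)
I = 1260 (I = 28 - 4*(-308) = 28 + 1232 = 1260)
√(r(-225, 424) + ((113384 + A(85, 92)) + I)) = √(314 + ((113384 + (-7 + 85*92)) + 1260)) = √(314 + ((113384 + (-7 + 7820)) + 1260)) = √(314 + ((113384 + 7813) + 1260)) = √(314 + (121197 + 1260)) = √(314 + 122457) = √122771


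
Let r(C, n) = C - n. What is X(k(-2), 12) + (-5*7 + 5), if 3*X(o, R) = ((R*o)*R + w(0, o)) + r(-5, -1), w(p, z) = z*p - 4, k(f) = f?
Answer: -386/3 ≈ -128.67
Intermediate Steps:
w(p, z) = -4 + p*z (w(p, z) = p*z - 4 = -4 + p*z)
X(o, R) = -8/3 + o*R²/3 (X(o, R) = (((R*o)*R + (-4 + 0*o)) + (-5 - 1*(-1)))/3 = ((o*R² + (-4 + 0)) + (-5 + 1))/3 = ((o*R² - 4) - 4)/3 = ((-4 + o*R²) - 4)/3 = (-8 + o*R²)/3 = -8/3 + o*R²/3)
X(k(-2), 12) + (-5*7 + 5) = (-8/3 + (⅓)*(-2)*12²) + (-5*7 + 5) = (-8/3 + (⅓)*(-2)*144) + (-35 + 5) = (-8/3 - 96) - 30 = -296/3 - 30 = -386/3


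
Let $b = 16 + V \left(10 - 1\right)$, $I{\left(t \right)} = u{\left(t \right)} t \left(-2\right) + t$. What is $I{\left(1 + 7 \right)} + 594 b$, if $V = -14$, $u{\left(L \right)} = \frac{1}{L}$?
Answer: $-65334$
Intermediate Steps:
$I{\left(t \right)} = -2 + t$ ($I{\left(t \right)} = \frac{t \left(-2\right)}{t} + t = \frac{\left(-2\right) t}{t} + t = -2 + t$)
$b = -110$ ($b = 16 - 14 \left(10 - 1\right) = 16 - 126 = -110$)
$I{\left(1 + 7 \right)} + 594 b = \left(-2 + \left(1 + 7\right)\right) + 594 \left(-110\right) = \left(-2 + 8\right) - 65340 = 6 - 65340 = -65334$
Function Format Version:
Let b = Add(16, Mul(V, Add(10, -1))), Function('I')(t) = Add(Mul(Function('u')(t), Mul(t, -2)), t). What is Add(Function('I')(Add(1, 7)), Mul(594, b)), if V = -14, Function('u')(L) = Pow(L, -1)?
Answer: -65334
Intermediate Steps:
Function('I')(t) = Add(-2, t) (Function('I')(t) = Add(Mul(Pow(t, -1), Mul(t, -2)), t) = Add(Mul(Pow(t, -1), Mul(-2, t)), t) = Add(-2, t))
b = -110 (b = Add(16, Mul(-14, Add(10, -1))) = Add(16, Mul(-14, 9)) = Add(16, -126) = -110)
Add(Function('I')(Add(1, 7)), Mul(594, b)) = Add(Add(-2, Add(1, 7)), Mul(594, -110)) = Add(Add(-2, 8), -65340) = Add(6, -65340) = -65334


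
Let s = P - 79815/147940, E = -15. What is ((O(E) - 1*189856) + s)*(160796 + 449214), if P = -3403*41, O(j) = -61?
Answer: -2973032175748415/14794 ≈ -2.0096e+11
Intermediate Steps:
P = -139523
s = -4128222487/29588 (s = -139523 - 79815/147940 = -139523 - 79815*1/147940 = -139523 - 15963/29588 = -4128222487/29588 ≈ -1.3952e+5)
((O(E) - 1*189856) + s)*(160796 + 449214) = ((-61 - 1*189856) - 4128222487/29588)*(160796 + 449214) = ((-61 - 189856) - 4128222487/29588)*610010 = (-189917 - 4128222487/29588)*610010 = -9747486683/29588*610010 = -2973032175748415/14794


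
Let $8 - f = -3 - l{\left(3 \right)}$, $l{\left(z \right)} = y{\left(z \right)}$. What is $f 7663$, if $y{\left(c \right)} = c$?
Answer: $107282$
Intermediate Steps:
$l{\left(z \right)} = z$
$f = 14$ ($f = 8 - \left(-3 - 3\right) = 8 - -6 = 8 + 6 = 14$)
$f 7663 = 14 \cdot 7663 = 107282$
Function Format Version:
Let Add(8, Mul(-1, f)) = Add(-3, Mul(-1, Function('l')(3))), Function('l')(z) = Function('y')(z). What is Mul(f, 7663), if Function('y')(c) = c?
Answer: 107282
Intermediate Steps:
Function('l')(z) = z
f = 14 (f = Add(8, Mul(-1, Add(-3, Mul(-1, 3)))) = Add(8, Mul(-1, Add(-3, -3))) = Add(8, Mul(-1, -6)) = Add(8, 6) = 14)
Mul(f, 7663) = Mul(14, 7663) = 107282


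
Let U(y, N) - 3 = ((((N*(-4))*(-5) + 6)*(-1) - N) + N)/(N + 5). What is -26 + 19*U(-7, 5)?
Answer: -852/5 ≈ -170.40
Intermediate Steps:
U(y, N) = 3 + (-6 - 20*N)/(5 + N) (U(y, N) = 3 + ((((N*(-4))*(-5) + 6)*(-1) - N) + N)/(N + 5) = 3 + (((-4*N*(-5) + 6)*(-1) - N) + N)/(5 + N) = 3 + (((20*N + 6)*(-1) - N) + N)/(5 + N) = 3 + (((6 + 20*N)*(-1) - N) + N)/(5 + N) = 3 + (((-6 - 20*N) - N) + N)/(5 + N) = 3 + ((-6 - 21*N) + N)/(5 + N) = 3 + (-6 - 20*N)/(5 + N))
-26 + 19*U(-7, 5) = -26 + 19*((9 - 17*5)/(5 + 5)) = -26 + 19*((9 - 85)/10) = -26 + 19*((⅒)*(-76)) = -26 + 19*(-38/5) = -26 - 722/5 = -852/5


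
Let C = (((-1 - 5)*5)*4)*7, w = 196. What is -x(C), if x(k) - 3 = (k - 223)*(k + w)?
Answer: -684575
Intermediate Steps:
C = -840 (C = (-6*5*4)*7 = -30*4*7 = -120*7 = -840)
x(k) = 3 + (-223 + k)*(196 + k) (x(k) = 3 + (k - 223)*(k + 196) = 3 + (-223 + k)*(196 + k))
-x(C) = -(-43705 + (-840)**2 - 27*(-840)) = -(-43705 + 705600 + 22680) = -1*684575 = -684575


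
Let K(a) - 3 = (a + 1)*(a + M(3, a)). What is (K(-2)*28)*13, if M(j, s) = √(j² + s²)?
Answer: 1820 - 364*√13 ≈ 507.58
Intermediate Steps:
K(a) = 3 + (1 + a)*(a + √(9 + a²)) (K(a) = 3 + (a + 1)*(a + √(3² + a²)) = 3 + (1 + a)*(a + √(9 + a²)))
(K(-2)*28)*13 = ((3 - 2 + (-2)² + √(9 + (-2)²) - 2*√(9 + (-2)²))*28)*13 = ((3 - 2 + 4 + √(9 + 4) - 2*√(9 + 4))*28)*13 = ((3 - 2 + 4 + √13 - 2*√13)*28)*13 = ((5 - √13)*28)*13 = (140 - 28*√13)*13 = 1820 - 364*√13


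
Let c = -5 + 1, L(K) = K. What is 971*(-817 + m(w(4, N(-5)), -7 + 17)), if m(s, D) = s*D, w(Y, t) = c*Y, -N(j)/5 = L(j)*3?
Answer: -948667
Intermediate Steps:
c = -4
N(j) = -15*j (N(j) = -5*j*3 = -15*j)
w(Y, t) = -4*Y
m(s, D) = D*s
971*(-817 + m(w(4, N(-5)), -7 + 17)) = 971*(-817 + (-7 + 17)*(-4*4)) = 971*(-817 + 10*(-16)) = 971*(-817 - 160) = 971*(-977) = -948667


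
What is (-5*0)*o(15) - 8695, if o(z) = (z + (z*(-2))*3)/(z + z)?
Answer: -8695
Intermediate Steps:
o(z) = -5/2 (o(z) = (z - 2*z*3)/((2*z)) = (z - 6*z)*(1/(2*z)) = (-5*z)*(1/(2*z)) = -5/2)
(-5*0)*o(15) - 8695 = -5*0*(-5/2) - 8695 = 0*(-5/2) - 8695 = 0 - 8695 = -8695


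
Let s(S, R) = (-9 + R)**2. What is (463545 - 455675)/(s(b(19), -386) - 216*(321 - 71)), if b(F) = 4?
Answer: 1574/20405 ≈ 0.077138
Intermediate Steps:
(463545 - 455675)/(s(b(19), -386) - 216*(321 - 71)) = (463545 - 455675)/((-9 - 386)**2 - 216*(321 - 71)) = 7870/((-395)**2 - 216*250) = 7870/(156025 - 54000) = 7870/102025 = 7870*(1/102025) = 1574/20405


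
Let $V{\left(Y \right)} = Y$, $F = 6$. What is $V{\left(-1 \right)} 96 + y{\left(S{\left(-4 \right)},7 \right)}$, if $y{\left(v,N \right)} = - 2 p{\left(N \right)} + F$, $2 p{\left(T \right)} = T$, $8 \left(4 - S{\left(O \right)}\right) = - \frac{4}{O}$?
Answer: $-97$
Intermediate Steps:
$S{\left(O \right)} = 4 + \frac{1}{2 O}$ ($S{\left(O \right)} = 4 - \frac{\left(-4\right) \frac{1}{O}}{8} = 4 + \frac{1}{2 O}$)
$p{\left(T \right)} = \frac{T}{2}$
$y{\left(v,N \right)} = 6 - N$ ($y{\left(v,N \right)} = - 2 \frac{N}{2} + 6 = - N + 6 = 6 - N$)
$V{\left(-1 \right)} 96 + y{\left(S{\left(-4 \right)},7 \right)} = \left(-1\right) 96 + \left(6 - 7\right) = -96 + \left(6 - 7\right) = -96 - 1 = -97$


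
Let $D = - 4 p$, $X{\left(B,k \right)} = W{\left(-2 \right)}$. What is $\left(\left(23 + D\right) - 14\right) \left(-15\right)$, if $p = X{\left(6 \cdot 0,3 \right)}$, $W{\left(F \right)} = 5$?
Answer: $165$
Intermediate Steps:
$X{\left(B,k \right)} = 5$
$p = 5$
$D = -20$ ($D = \left(-4\right) 5 = -20$)
$\left(\left(23 + D\right) - 14\right) \left(-15\right) = \left(\left(23 - 20\right) - 14\right) \left(-15\right) = \left(3 - 14\right) \left(-15\right) = \left(-11\right) \left(-15\right) = 165$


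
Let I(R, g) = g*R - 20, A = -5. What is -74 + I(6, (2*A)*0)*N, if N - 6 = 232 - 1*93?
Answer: -2974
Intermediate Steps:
I(R, g) = -20 + R*g (I(R, g) = R*g - 20 = -20 + R*g)
N = 145 (N = 6 + (232 - 1*93) = 6 + (232 - 93) = 6 + 139 = 145)
-74 + I(6, (2*A)*0)*N = -74 + (-20 + 6*((2*(-5))*0))*145 = -74 + (-20 + 6*(-10*0))*145 = -74 + (-20 + 6*0)*145 = -74 + (-20 + 0)*145 = -74 - 20*145 = -74 - 2900 = -2974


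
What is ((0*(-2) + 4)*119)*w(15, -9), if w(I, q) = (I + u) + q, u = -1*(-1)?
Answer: 3332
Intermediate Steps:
u = 1
w(I, q) = 1 + I + q (w(I, q) = (I + 1) + q = (1 + I) + q = 1 + I + q)
((0*(-2) + 4)*119)*w(15, -9) = ((0*(-2) + 4)*119)*(1 + 15 - 9) = ((0 + 4)*119)*7 = (4*119)*7 = 476*7 = 3332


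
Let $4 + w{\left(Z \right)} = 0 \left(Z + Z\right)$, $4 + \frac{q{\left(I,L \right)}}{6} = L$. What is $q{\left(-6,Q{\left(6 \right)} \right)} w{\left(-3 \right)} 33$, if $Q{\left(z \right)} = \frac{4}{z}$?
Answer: $2640$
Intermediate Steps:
$q{\left(I,L \right)} = -24 + 6 L$
$w{\left(Z \right)} = -4$ ($w{\left(Z \right)} = -4 + 0 \left(Z + Z\right) = -4 + 0 \cdot 2 Z = -4 + 0 = -4$)
$q{\left(-6,Q{\left(6 \right)} \right)} w{\left(-3 \right)} 33 = \left(-24 + 6 \cdot \frac{4}{6}\right) \left(-4\right) 33 = \left(-24 + 6 \cdot 4 \cdot \frac{1}{6}\right) \left(-4\right) 33 = \left(-24 + 6 \cdot \frac{2}{3}\right) \left(-4\right) 33 = \left(-24 + 4\right) \left(-4\right) 33 = \left(-20\right) \left(-4\right) 33 = 80 \cdot 33 = 2640$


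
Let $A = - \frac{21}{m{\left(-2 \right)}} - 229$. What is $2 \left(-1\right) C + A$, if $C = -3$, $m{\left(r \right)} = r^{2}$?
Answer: $- \frac{913}{4} \approx -228.25$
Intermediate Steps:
$A = - \frac{937}{4}$ ($A = - \frac{21}{\left(-2\right)^{2}} - 229 = - \frac{21}{4} - 229 = - \frac{937}{4} \approx -234.25$)
$2 \left(-1\right) C + A = 2 \left(-1\right) \left(-3\right) - \frac{937}{4} = \left(-2\right) \left(-3\right) - \frac{937}{4} = 6 - \frac{937}{4} = - \frac{913}{4}$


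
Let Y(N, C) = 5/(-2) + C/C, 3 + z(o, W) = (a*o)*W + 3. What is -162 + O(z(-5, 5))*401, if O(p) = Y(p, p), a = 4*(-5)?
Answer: -1527/2 ≈ -763.50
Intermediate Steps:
a = -20
z(o, W) = -20*W*o (z(o, W) = -3 + ((-20*o)*W + 3) = -3 + (-20*W*o + 3) = -3 + (3 - 20*W*o) = -20*W*o)
Y(N, C) = -3/2 (Y(N, C) = 5*(-1/2) + 1 = -5/2 + 1 = -3/2)
O(p) = -3/2
-162 + O(z(-5, 5))*401 = -162 - 3/2*401 = -162 - 1203/2 = -1527/2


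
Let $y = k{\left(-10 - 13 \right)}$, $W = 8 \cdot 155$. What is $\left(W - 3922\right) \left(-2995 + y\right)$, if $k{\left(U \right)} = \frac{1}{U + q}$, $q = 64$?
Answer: $\frac{329333508}{41} \approx 8.0325 \cdot 10^{6}$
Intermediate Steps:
$k{\left(U \right)} = \frac{1}{64 + U}$ ($k{\left(U \right)} = \frac{1}{U + 64} = \frac{1}{64 + U}$)
$W = 1240$
$y = \frac{1}{41}$ ($y = \frac{1}{64 - 23} = \frac{1}{41} \approx 0.02439$)
$\left(W - 3922\right) \left(-2995 + y\right) = \left(1240 - 3922\right) \left(-2995 + \frac{1}{41}\right) = \left(-2682\right) \left(- \frac{122794}{41}\right) = \frac{329333508}{41}$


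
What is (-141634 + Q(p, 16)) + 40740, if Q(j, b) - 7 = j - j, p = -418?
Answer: -100887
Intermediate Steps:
Q(j, b) = 7 (Q(j, b) = 7 + (j - j) = 7 + 0 = 7)
(-141634 + Q(p, 16)) + 40740 = (-141634 + 7) + 40740 = -141627 + 40740 = -100887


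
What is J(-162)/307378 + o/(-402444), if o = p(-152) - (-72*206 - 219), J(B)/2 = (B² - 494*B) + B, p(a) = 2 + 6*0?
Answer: 40389852323/61851215916 ≈ 0.65302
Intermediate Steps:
p(a) = 2 (p(a) = 2 + 0 = 2)
J(B) = -986*B + 2*B² (J(B) = 2*((B² - 494*B) + B) = 2*(B² - 493*B) = -986*B + 2*B²)
o = 15053 (o = 2 - (-72*206 - 219) = 2 - (-14832 - 219) = 2 - 1*(-15051) = 2 + 15051 = 15053)
J(-162)/307378 + o/(-402444) = (2*(-162)*(-493 - 162))/307378 + 15053/(-402444) = (2*(-162)*(-655))*(1/307378) + 15053*(-1/402444) = 212220*(1/307378) - 15053/402444 = 106110/153689 - 15053/402444 = 40389852323/61851215916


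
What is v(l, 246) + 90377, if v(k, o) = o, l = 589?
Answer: 90623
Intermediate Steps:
v(l, 246) + 90377 = 246 + 90377 = 90623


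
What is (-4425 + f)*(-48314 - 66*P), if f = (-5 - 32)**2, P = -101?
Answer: 127276288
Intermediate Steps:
f = 1369 (f = (-37)**2 = 1369)
(-4425 + f)*(-48314 - 66*P) = (-4425 + 1369)*(-48314 - 66*(-101)) = -3056*(-48314 + 6666) = -3056*(-41648) = 127276288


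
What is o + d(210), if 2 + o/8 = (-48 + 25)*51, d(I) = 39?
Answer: -9361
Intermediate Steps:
o = -9400 (o = -16 + 8*((-48 + 25)*51) = -16 + 8*(-23*51) = -16 + 8*(-1173) = -16 - 9384 = -9400)
o + d(210) = -9400 + 39 = -9361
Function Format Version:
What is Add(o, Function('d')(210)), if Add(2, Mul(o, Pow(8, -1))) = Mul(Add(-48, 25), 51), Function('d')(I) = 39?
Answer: -9361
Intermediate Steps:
o = -9400 (o = Add(-16, Mul(8, Mul(Add(-48, 25), 51))) = Add(-16, Mul(8, Mul(-23, 51))) = Add(-16, Mul(8, -1173)) = Add(-16, -9384) = -9400)
Add(o, Function('d')(210)) = Add(-9400, 39) = -9361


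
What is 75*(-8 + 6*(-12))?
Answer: -6000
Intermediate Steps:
75*(-8 + 6*(-12)) = 75*(-8 - 72) = 75*(-80) = -6000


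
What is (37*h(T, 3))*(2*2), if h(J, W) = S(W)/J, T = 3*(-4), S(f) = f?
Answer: -37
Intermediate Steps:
T = -12
h(J, W) = W/J
(37*h(T, 3))*(2*2) = (37*(3/(-12)))*(2*2) = (37*(3*(-1/12)))*4 = (37*(-¼))*4 = -37/4*4 = -37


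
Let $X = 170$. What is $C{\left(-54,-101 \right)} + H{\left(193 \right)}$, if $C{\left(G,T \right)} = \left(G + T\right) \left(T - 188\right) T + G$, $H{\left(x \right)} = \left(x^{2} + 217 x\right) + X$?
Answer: $-4445049$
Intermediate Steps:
$H{\left(x \right)} = 170 + x^{2} + 217 x$ ($H{\left(x \right)} = \left(x^{2} + 217 x\right) + 170 = 170 + x^{2} + 217 x$)
$C{\left(G,T \right)} = G + T \left(-188 + T\right) \left(G + T\right)$ ($C{\left(G,T \right)} = \left(G + T\right) \left(-188 + T\right) T + G = \left(-188 + T\right) \left(G + T\right) T + G = T \left(-188 + T\right) \left(G + T\right) + G = G + T \left(-188 + T\right) \left(G + T\right)$)
$C{\left(-54,-101 \right)} + H{\left(193 \right)} = \left(-54 + \left(-101\right)^{3} - 188 \left(-101\right)^{2} - 54 \left(-101\right)^{2} - \left(-10152\right) \left(-101\right)\right) + \left(170 + 193^{2} + 217 \cdot 193\right) = \left(-54 - 1030301 - 1917788 - 550854 - 1025352\right) + \left(170 + 37249 + 41881\right) = \left(-54 - 1030301 - 1917788 - 550854 - 1025352\right) + 79300 = -4524349 + 79300 = -4445049$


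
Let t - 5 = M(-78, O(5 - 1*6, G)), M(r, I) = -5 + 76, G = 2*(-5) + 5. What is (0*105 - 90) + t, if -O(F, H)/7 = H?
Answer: -14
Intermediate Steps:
G = -5 (G = -10 + 5 = -5)
O(F, H) = -7*H
M(r, I) = 71
t = 76 (t = 5 + 71 = 76)
(0*105 - 90) + t = (0*105 - 90) + 76 = (0 - 90) + 76 = -90 + 76 = -14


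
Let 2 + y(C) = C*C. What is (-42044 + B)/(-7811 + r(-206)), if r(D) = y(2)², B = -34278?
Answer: 76322/7807 ≈ 9.7761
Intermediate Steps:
y(C) = -2 + C² (y(C) = -2 + C*C = -2 + C²)
r(D) = 4 (r(D) = (-2 + 2²)² = (-2 + 4)² = 2² = 4)
(-42044 + B)/(-7811 + r(-206)) = (-42044 - 34278)/(-7811 + 4) = -76322/(-7807) = -76322*(-1/7807) = 76322/7807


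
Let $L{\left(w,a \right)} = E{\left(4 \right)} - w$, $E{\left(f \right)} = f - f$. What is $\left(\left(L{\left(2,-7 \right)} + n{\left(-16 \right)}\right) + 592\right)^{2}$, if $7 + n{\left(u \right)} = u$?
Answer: $321489$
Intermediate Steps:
$E{\left(f \right)} = 0$
$L{\left(w,a \right)} = - w$ ($L{\left(w,a \right)} = 0 - w = - w$)
$n{\left(u \right)} = -7 + u$
$\left(\left(L{\left(2,-7 \right)} + n{\left(-16 \right)}\right) + 592\right)^{2} = \left(\left(\left(-1\right) 2 - 23\right) + 592\right)^{2} = \left(\left(-2 - 23\right) + 592\right)^{2} = \left(-25 + 592\right)^{2} = 567^{2} = 321489$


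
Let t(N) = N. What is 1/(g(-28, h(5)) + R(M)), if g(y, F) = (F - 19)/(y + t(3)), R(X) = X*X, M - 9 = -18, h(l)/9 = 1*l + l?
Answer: 25/1954 ≈ 0.012794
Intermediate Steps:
h(l) = 18*l (h(l) = 9*(1*l + l) = 9*(l + l) = 9*(2*l) = 18*l)
M = -9 (M = 9 - 18 = -9)
R(X) = X**2
g(y, F) = (-19 + F)/(3 + y) (g(y, F) = (F - 19)/(y + 3) = (-19 + F)/(3 + y))
1/(g(-28, h(5)) + R(M)) = 1/((-19 + 18*5)/(3 - 28) + (-9)**2) = 1/((-19 + 90)/(-25) + 81) = 1/(-1/25*71 + 81) = 1/(-71/25 + 81) = 1/(1954/25) = 25/1954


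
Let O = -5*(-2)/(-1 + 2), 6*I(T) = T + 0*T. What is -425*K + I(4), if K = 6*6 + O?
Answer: -58648/3 ≈ -19549.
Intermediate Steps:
I(T) = T/6 (I(T) = (T + 0*T)/6 = (T + 0)/6 = T/6)
O = 10 (O = -5*(-2)/1 = -5*(-2) = 10)
K = 46 (K = 6*6 + 10 = 36 + 10 = 46)
-425*K + I(4) = -425*46 + (⅙)*4 = -19550 + ⅔ = -58648/3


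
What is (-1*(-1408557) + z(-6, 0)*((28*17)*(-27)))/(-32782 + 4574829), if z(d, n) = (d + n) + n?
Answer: 1485669/4542047 ≈ 0.32709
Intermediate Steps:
z(d, n) = d + 2*n
(-1*(-1408557) + z(-6, 0)*((28*17)*(-27)))/(-32782 + 4574829) = (-1*(-1408557) + (-6 + 2*0)*((28*17)*(-27)))/(-32782 + 4574829) = (1408557 + (-6 + 0)*(476*(-27)))/4542047 = (1408557 - 6*(-12852))*(1/4542047) = (1408557 + 77112)*(1/4542047) = 1485669*(1/4542047) = 1485669/4542047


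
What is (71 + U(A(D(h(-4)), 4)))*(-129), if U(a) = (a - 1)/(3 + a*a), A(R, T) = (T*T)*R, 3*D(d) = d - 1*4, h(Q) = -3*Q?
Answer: -150356724/16411 ≈ -9162.0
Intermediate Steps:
D(d) = -4/3 + d/3 (D(d) = (d - 1*4)/3 = (d - 4)/3 = (-4 + d)/3 = -4/3 + d/3)
A(R, T) = R*T² (A(R, T) = T²*R = R*T²)
U(a) = (-1 + a)/(3 + a²)
(71 + U(A(D(h(-4)), 4)))*(-129) = (71 + (-1 + (-4/3 + (-3*(-4))/3)*4²)/(3 + ((-4/3 + (-3*(-4))/3)*4²)²))*(-129) = (71 + (-1 + (-4/3 + (⅓)*12)*16)/(3 + ((-4/3 + (⅓)*12)*16)²))*(-129) = (71 + (-1 + (-4/3 + 4)*16)/(3 + ((-4/3 + 4)*16)²))*(-129) = (71 + (-1 + (8/3)*16)/(3 + ((8/3)*16)²))*(-129) = (71 + (-1 + 128/3)/(3 + (128/3)²))*(-129) = (71 + (125/3)/(3 + 16384/9))*(-129) = (71 + (125/3)/(16411/9))*(-129) = (71 + (9/16411)*(125/3))*(-129) = (71 + 375/16411)*(-129) = (1165556/16411)*(-129) = -150356724/16411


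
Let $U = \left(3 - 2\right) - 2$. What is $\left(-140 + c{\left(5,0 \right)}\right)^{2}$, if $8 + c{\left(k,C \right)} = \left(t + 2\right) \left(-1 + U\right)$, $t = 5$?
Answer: $26244$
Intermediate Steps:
$U = -1$ ($U = 1 - 2 = -1$)
$c{\left(k,C \right)} = -22$ ($c{\left(k,C \right)} = -8 + \left(5 + 2\right) \left(-1 - 1\right) = -8 + 7 \left(-2\right) = -8 - 14 = -22$)
$\left(-140 + c{\left(5,0 \right)}\right)^{2} = \left(-140 - 22\right)^{2} = \left(-162\right)^{2} = 26244$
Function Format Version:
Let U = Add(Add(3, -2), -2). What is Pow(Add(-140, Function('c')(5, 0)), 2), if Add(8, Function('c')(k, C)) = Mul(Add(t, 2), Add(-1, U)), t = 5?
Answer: 26244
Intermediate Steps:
U = -1 (U = Add(1, -2) = -1)
Function('c')(k, C) = -22 (Function('c')(k, C) = Add(-8, Mul(Add(5, 2), Add(-1, -1))) = Add(-8, Mul(7, -2)) = Add(-8, -14) = -22)
Pow(Add(-140, Function('c')(5, 0)), 2) = Pow(Add(-140, -22), 2) = Pow(-162, 2) = 26244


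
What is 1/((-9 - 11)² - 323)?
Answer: 1/77 ≈ 0.012987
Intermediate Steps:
1/((-9 - 11)² - 323) = 1/((-20)² - 323) = 1/(400 - 323) = 1/77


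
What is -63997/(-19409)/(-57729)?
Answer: -63997/1120462161 ≈ -5.7117e-5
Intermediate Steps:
-63997/(-19409)/(-57729) = -63997*(-1/19409)*(-1/57729) = (63997/19409)*(-1/57729) = -63997/1120462161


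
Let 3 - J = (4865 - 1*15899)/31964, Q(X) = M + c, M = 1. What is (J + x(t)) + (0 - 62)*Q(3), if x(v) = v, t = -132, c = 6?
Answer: -8992349/15982 ≈ -562.65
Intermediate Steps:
Q(X) = 7 (Q(X) = 1 + 6 = 7)
J = 53463/15982 (J = 3 - (4865 - 1*15899)/31964 = 3 - (4865 - 15899)/31964 = 3 - (-11034)/31964 = 3 - 1*(-5517/15982) = 3 + 5517/15982 = 53463/15982 ≈ 3.3452)
(J + x(t)) + (0 - 62)*Q(3) = (53463/15982 - 132) + (0 - 62)*7 = -2056161/15982 - 62*7 = -2056161/15982 - 434 = -8992349/15982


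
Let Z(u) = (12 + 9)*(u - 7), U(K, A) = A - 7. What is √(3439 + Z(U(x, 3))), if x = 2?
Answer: 2*√802 ≈ 56.639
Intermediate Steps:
U(K, A) = -7 + A
Z(u) = -147 + 21*u (Z(u) = 21*(-7 + u) = -147 + 21*u)
√(3439 + Z(U(x, 3))) = √(3439 + (-147 + 21*(-7 + 3))) = √(3439 + (-147 + 21*(-4))) = √(3439 + (-147 - 84)) = √(3439 - 231) = √3208 = 2*√802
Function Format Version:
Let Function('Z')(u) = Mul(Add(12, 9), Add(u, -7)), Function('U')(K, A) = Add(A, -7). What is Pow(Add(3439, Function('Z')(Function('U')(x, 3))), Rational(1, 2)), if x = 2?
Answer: Mul(2, Pow(802, Rational(1, 2))) ≈ 56.639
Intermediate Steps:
Function('U')(K, A) = Add(-7, A)
Function('Z')(u) = Add(-147, Mul(21, u)) (Function('Z')(u) = Mul(21, Add(-7, u)) = Add(-147, Mul(21, u)))
Pow(Add(3439, Function('Z')(Function('U')(x, 3))), Rational(1, 2)) = Pow(Add(3439, Add(-147, Mul(21, Add(-7, 3)))), Rational(1, 2)) = Pow(Add(3439, Add(-147, Mul(21, -4))), Rational(1, 2)) = Pow(Add(3439, Add(-147, -84)), Rational(1, 2)) = Pow(Add(3439, -231), Rational(1, 2)) = Pow(3208, Rational(1, 2)) = Mul(2, Pow(802, Rational(1, 2)))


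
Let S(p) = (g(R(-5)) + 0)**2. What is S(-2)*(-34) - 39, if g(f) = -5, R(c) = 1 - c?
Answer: -889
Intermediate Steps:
S(p) = 25 (S(p) = (-5 + 0)**2 = (-5)**2 = 25)
S(-2)*(-34) - 39 = 25*(-34) - 39 = -850 - 39 = -889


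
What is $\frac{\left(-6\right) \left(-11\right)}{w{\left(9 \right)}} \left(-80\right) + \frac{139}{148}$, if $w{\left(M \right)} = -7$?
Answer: $\frac{782413}{1036} \approx 755.22$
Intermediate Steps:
$\frac{\left(-6\right) \left(-11\right)}{w{\left(9 \right)}} \left(-80\right) + \frac{139}{148} = \frac{\left(-6\right) \left(-11\right)}{-7} \left(-80\right) + \frac{139}{148} = 66 \left(- \frac{1}{7}\right) \left(-80\right) + 139 \cdot \frac{1}{148} = \left(- \frac{66}{7}\right) \left(-80\right) + \frac{139}{148} = \frac{5280}{7} + \frac{139}{148} = \frac{782413}{1036}$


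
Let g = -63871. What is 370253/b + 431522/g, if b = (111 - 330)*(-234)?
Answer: 118050227/251779482 ≈ 0.46886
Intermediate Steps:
b = 51246 (b = -219*(-234) = 51246)
370253/b + 431522/g = 370253/51246 + 431522/(-63871) = 370253*(1/51246) + 431522*(-1/63871) = 28481/3942 - 431522/63871 = 118050227/251779482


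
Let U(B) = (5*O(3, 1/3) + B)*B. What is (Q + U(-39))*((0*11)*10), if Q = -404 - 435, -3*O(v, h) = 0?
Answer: 0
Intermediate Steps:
O(v, h) = 0 (O(v, h) = -⅓*0 = 0)
U(B) = B² (U(B) = (5*0 + B)*B = (0 + B)*B = B*B = B²)
Q = -839
(Q + U(-39))*((0*11)*10) = (-839 + (-39)²)*((0*11)*10) = (-839 + 1521)*(0*10) = 682*0 = 0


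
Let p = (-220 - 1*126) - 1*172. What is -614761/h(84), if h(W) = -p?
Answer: -87823/74 ≈ -1186.8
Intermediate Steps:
p = -518 (p = (-220 - 126) - 172 = -346 - 172 = -518)
h(W) = 518 (h(W) = -1*(-518) = 518)
-614761/h(84) = -614761/518 = -614761*1/518 = -87823/74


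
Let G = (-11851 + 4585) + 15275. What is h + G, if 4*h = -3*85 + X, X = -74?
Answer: 31707/4 ≈ 7926.8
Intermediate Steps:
G = 8009 (G = -7266 + 15275 = 8009)
h = -329/4 (h = (-3*85 - 74)/4 = (-255 - 74)/4 = (¼)*(-329) = -329/4 ≈ -82.250)
h + G = -329/4 + 8009 = 31707/4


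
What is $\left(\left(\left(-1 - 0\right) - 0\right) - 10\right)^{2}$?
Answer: $121$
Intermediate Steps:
$\left(\left(\left(-1 - 0\right) - 0\right) - 10\right)^{2} = \left(\left(\left(-1 + 0\right) + 0\right) - 10\right)^{2} = \left(\left(-1 + 0\right) - 10\right)^{2} = \left(-1 - 10\right)^{2} = \left(-11\right)^{2} = 121$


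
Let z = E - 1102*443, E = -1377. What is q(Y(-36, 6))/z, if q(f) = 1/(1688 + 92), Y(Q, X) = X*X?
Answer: -1/871422140 ≈ -1.1475e-9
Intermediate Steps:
Y(Q, X) = X**2
q(f) = 1/1780
z = -489563 (z = -1377 - 1102*443 = -1377 - 488186 = -489563)
q(Y(-36, 6))/z = (1/1780)/(-489563) = (1/1780)*(-1/489563) = -1/871422140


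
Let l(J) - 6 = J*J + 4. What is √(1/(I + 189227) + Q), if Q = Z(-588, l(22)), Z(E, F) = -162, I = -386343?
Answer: I*√1573616106247/98558 ≈ 12.728*I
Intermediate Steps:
l(J) = 10 + J² (l(J) = 6 + (J*J + 4) = 6 + (J² + 4) = 6 + (4 + J²) = 10 + J²)
Q = -162
√(1/(I + 189227) + Q) = √(1/(-386343 + 189227) - 162) = √(1/(-197116) - 162) = √(-1/197116 - 162) = √(-31932793/197116) = I*√1573616106247/98558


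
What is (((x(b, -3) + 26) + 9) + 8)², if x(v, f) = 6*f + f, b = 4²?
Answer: 484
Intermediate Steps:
b = 16
x(v, f) = 7*f
(((x(b, -3) + 26) + 9) + 8)² = (((7*(-3) + 26) + 9) + 8)² = (((-21 + 26) + 9) + 8)² = ((5 + 9) + 8)² = (14 + 8)² = 22² = 484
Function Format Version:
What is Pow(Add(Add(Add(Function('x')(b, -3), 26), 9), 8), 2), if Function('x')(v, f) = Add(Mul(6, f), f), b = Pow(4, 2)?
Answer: 484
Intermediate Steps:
b = 16
Function('x')(v, f) = Mul(7, f)
Pow(Add(Add(Add(Function('x')(b, -3), 26), 9), 8), 2) = Pow(Add(Add(Add(Mul(7, -3), 26), 9), 8), 2) = Pow(Add(Add(Add(-21, 26), 9), 8), 2) = Pow(Add(Add(5, 9), 8), 2) = Pow(Add(14, 8), 2) = Pow(22, 2) = 484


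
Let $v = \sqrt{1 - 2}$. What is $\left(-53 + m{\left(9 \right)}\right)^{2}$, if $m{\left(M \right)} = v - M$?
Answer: $\left(62 - i\right)^{2} \approx 3843.0 - 124.0 i$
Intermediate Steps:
$v = i$ ($v = \sqrt{1 - 2} = \sqrt{-1} = i \approx 1.0 i$)
$m{\left(M \right)} = i - M$
$\left(-53 + m{\left(9 \right)}\right)^{2} = \left(-53 + \left(i - 9\right)\right)^{2} = \left(-53 - \left(9 - i\right)\right)^{2} = \left(-62 + i\right)^{2}$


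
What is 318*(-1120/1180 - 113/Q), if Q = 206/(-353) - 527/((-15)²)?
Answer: 164251178202/13710479 ≈ 11980.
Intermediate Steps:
Q = -232381/79425 (Q = 206*(-1/353) - 527/225 = -206/353 - 527*1/225 = -206/353 - 527/225 = -232381/79425 ≈ -2.9258)
318*(-1120/1180 - 113/Q) = 318*(-1120/1180 - 113/(-232381/79425)) = 318*(-1120*1/1180 - 113*(-79425/232381)) = 318*(-56/59 + 8975025/232381) = 318*(516513139/13710479) = 164251178202/13710479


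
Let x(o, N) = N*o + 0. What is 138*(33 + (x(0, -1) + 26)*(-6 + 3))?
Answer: -6210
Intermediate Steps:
x(o, N) = N*o
138*(33 + (x(0, -1) + 26)*(-6 + 3)) = 138*(33 + (-1*0 + 26)*(-6 + 3)) = 138*(33 + (0 + 26)*(-3)) = 138*(33 + 26*(-3)) = 138*(33 - 78) = 138*(-45) = -6210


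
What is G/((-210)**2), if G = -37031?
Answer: -37031/44100 ≈ -0.83971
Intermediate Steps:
G/((-210)**2) = -37031/((-210)**2) = -37031/44100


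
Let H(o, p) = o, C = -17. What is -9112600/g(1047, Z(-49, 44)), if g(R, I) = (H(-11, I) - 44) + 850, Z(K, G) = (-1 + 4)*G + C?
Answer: -1822520/159 ≈ -11462.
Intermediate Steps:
Z(K, G) = -17 + 3*G (Z(K, G) = (-1 + 4)*G - 17 = 3*G - 17 = -17 + 3*G)
g(R, I) = 795 (g(R, I) = (-11 - 44) + 850 = -55 + 850 = 795)
-9112600/g(1047, Z(-49, 44)) = -9112600/795 = -9112600*1/795 = -1822520/159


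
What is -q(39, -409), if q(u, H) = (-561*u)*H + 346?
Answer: -8948857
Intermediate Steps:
q(u, H) = 346 - 561*H*u (q(u, H) = -561*H*u + 346 = 346 - 561*H*u)
-q(39, -409) = -(346 - 561*(-409)*39) = -(346 + 8948511) = -1*8948857 = -8948857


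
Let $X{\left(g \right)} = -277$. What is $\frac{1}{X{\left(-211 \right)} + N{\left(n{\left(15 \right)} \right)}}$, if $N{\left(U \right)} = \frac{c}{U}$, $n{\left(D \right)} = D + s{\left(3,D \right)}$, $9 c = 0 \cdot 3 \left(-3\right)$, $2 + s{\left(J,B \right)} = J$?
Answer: $- \frac{1}{277} \approx -0.0036101$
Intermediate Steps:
$s{\left(J,B \right)} = -2 + J$
$c = 0$ ($c = \frac{0 \cdot 3 \left(-3\right)}{9} = \frac{0 \left(-3\right)}{9} = \frac{1}{9} \cdot 0 = 0$)
$n{\left(D \right)} = 1 + D$ ($n{\left(D \right)} = D + \left(-2 + 3\right) = D + 1 = 1 + D$)
$N{\left(U \right)} = 0$ ($N{\left(U \right)} = \frac{0}{U} = 0$)
$\frac{1}{X{\left(-211 \right)} + N{\left(n{\left(15 \right)} \right)}} = \frac{1}{-277 + 0} = \frac{1}{-277} = - \frac{1}{277}$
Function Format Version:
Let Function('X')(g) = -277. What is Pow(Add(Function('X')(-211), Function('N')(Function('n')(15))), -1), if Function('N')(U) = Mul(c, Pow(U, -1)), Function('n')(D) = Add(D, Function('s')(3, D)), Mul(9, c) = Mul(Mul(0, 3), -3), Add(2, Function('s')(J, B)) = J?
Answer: Rational(-1, 277) ≈ -0.0036101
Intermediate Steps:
Function('s')(J, B) = Add(-2, J)
c = 0 (c = Mul(Rational(1, 9), Mul(Mul(0, 3), -3)) = Mul(Rational(1, 9), Mul(0, -3)) = Mul(Rational(1, 9), 0) = 0)
Function('n')(D) = Add(1, D) (Function('n')(D) = Add(D, Add(-2, 3)) = Add(D, 1) = Add(1, D))
Function('N')(U) = 0 (Function('N')(U) = Mul(0, Pow(U, -1)) = 0)
Pow(Add(Function('X')(-211), Function('N')(Function('n')(15))), -1) = Pow(Add(-277, 0), -1) = Pow(-277, -1) = Rational(-1, 277)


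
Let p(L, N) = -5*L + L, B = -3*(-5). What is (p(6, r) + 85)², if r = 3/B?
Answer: 3721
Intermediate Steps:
B = 15
r = ⅕ (r = 3/15 = 3*(1/15) = ⅕ ≈ 0.20000)
p(L, N) = -4*L
(p(6, r) + 85)² = (-4*6 + 85)² = (-24 + 85)² = 61² = 3721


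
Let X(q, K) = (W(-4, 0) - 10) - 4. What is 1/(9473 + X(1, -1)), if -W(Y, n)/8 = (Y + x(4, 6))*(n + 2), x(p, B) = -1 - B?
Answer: 1/9635 ≈ 0.00010379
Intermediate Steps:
W(Y, n) = -8*(-7 + Y)*(2 + n) (W(Y, n) = -8*(Y + (-1 - 1*6))*(n + 2) = -8*(Y + (-1 - 6))*(2 + n) = -8*(Y - 7)*(2 + n) = -8*(-7 + Y)*(2 + n))
X(q, K) = 162 (X(q, K) = ((112 - 16*(-4) + 56*0 - 8*(-4)*0) - 10) - 4 = ((112 + 64 + 0 + 0) - 10) - 4 = (176 - 10) - 4 = 166 - 4 = 162)
1/(9473 + X(1, -1)) = 1/(9473 + 162) = 1/9635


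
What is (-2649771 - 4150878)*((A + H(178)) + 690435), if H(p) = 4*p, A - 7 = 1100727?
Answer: -12185953730769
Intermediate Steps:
A = 1100734 (A = 7 + 1100727 = 1100734)
(-2649771 - 4150878)*((A + H(178)) + 690435) = (-2649771 - 4150878)*((1100734 + 4*178) + 690435) = -6800649*((1100734 + 712) + 690435) = -6800649*(1101446 + 690435) = -6800649*1791881 = -12185953730769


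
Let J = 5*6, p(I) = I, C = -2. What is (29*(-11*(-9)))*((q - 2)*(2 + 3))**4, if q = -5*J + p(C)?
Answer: 1009243807110000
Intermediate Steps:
J = 30
q = -152 (q = -5*30 - 2 = -150 - 2 = -152)
(29*(-11*(-9)))*((q - 2)*(2 + 3))**4 = (29*(-11*(-9)))*((-152 - 2)*(2 + 3))**4 = (29*99)*(-154*5)**4 = 2871*(-770)**4 = 2871*351530410000 = 1009243807110000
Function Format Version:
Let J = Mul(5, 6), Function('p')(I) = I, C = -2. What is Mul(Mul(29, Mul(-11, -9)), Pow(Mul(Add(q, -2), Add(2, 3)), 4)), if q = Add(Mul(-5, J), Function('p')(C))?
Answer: 1009243807110000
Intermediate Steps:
J = 30
q = -152 (q = Add(Mul(-5, 30), -2) = Add(-150, -2) = -152)
Mul(Mul(29, Mul(-11, -9)), Pow(Mul(Add(q, -2), Add(2, 3)), 4)) = Mul(Mul(29, Mul(-11, -9)), Pow(Mul(Add(-152, -2), Add(2, 3)), 4)) = Mul(Mul(29, 99), Pow(Mul(-154, 5), 4)) = Mul(2871, Pow(-770, 4)) = Mul(2871, 351530410000) = 1009243807110000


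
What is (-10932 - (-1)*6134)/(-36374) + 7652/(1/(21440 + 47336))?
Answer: 9571344367423/18187 ≈ 5.2627e+8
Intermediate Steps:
(-10932 - (-1)*6134)/(-36374) + 7652/(1/(21440 + 47336)) = (-10932 - 1*(-6134))*(-1/36374) + 7652/(1/68776) = (-10932 + 6134)*(-1/36374) + 7652/(1/68776) = -4798*(-1/36374) + 7652*68776 = 2399/18187 + 526273952 = 9571344367423/18187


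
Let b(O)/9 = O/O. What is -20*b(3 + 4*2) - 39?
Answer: -219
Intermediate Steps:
b(O) = 9 (b(O) = 9*(O/O) = 9*1 = 9)
-20*b(3 + 4*2) - 39 = -20*9 - 39 = -180 - 39 = -219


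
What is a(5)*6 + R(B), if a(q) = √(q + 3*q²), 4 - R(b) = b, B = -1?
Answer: 5 + 24*√5 ≈ 58.666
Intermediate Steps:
R(b) = 4 - b
a(5)*6 + R(B) = √(5*(1 + 3*5))*6 + (4 - 1*(-1)) = √(5*(1 + 15))*6 + (4 + 1) = √(5*16)*6 + 5 = √80*6 + 5 = (4*√5)*6 + 5 = 24*√5 + 5 = 5 + 24*√5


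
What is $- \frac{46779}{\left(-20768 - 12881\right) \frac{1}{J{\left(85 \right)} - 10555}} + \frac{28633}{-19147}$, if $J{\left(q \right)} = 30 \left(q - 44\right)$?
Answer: $- \frac{8353156280542}{644277403} \approx -12965.0$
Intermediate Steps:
$J{\left(q \right)} = -1320 + 30 q$ ($J{\left(q \right)} = 30 \left(-44 + q\right) = -1320 + 30 q$)
$- \frac{46779}{\left(-20768 - 12881\right) \frac{1}{J{\left(85 \right)} - 10555}} + \frac{28633}{-19147} = - \frac{46779}{\left(-20768 - 12881\right) \frac{1}{\left(-1320 + 30 \cdot 85\right) - 10555}} + \frac{28633}{-19147} = - \frac{46779}{\left(-33649\right) \frac{1}{\left(-1320 + 2550\right) - 10555}} + 28633 \left(- \frac{1}{19147}\right) = - \frac{46779}{\left(-33649\right) \frac{1}{1230 - 10555}} - \frac{28633}{19147} = - \frac{46779}{\left(-33649\right) \frac{1}{-9325}} - \frac{28633}{19147} = - \frac{46779}{\left(-33649\right) \left(- \frac{1}{9325}\right)} - \frac{28633}{19147} = - \frac{46779}{\frac{33649}{9325}} - \frac{28633}{19147} = \left(-46779\right) \frac{9325}{33649} - \frac{28633}{19147} = - \frac{436214175}{33649} - \frac{28633}{19147} = - \frac{8353156280542}{644277403}$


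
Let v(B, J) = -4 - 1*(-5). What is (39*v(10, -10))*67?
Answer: 2613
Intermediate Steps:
v(B, J) = 1 (v(B, J) = -4 + 5 = 1)
(39*v(10, -10))*67 = (39*1)*67 = 39*67 = 2613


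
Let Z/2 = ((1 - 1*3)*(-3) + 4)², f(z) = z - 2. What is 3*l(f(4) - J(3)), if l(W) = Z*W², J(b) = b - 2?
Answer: 600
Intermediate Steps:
J(b) = -2 + b
f(z) = -2 + z
Z = 200 (Z = 2*((1 - 1*3)*(-3) + 4)² = 2*((1 - 3)*(-3) + 4)² = 2*(-2*(-3) + 4)² = 2*(6 + 4)² = 2*10² = 2*100 = 200)
l(W) = 200*W²
3*l(f(4) - J(3)) = 3*(200*((-2 + 4) - (-2 + 3))²) = 3*(200*(2 - 1*1)²) = 3*(200*(2 - 1)²) = 3*(200*1²) = 3*(200*1) = 3*200 = 600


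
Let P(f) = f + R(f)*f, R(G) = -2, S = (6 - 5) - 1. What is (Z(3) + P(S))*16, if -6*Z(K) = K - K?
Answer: 0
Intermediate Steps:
Z(K) = 0 (Z(K) = -(K - K)/6 = -1/6*0 = 0)
S = 0 (S = 1 - 1 = 0)
P(f) = -f (P(f) = f - 2*f = -f)
(Z(3) + P(S))*16 = (0 - 1*0)*16 = (0 + 0)*16 = 0*16 = 0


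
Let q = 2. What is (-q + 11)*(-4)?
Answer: -36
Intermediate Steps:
(-q + 11)*(-4) = (-1*2 + 11)*(-4) = (-2 + 11)*(-4) = 9*(-4) = -36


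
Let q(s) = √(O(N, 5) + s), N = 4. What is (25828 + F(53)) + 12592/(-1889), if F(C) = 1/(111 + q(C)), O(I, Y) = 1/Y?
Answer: 2991902781895/115869371 - √1330/61339 ≈ 25821.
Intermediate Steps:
q(s) = √(⅕ + s) (q(s) = √(1/5 + s) = √(⅕ + s))
F(C) = 1/(111 + √(5 + 25*C)/5)
(25828 + F(53)) + 12592/(-1889) = (25828 + 5/(555 + √5*√(1 + 5*53))) + 12592/(-1889) = (25828 + 5/(555 + √5*√(1 + 265))) + 12592*(-1/1889) = (25828 + 5/(555 + √5*√266)) - 12592/1889 = (25828 + 5/(555 + √1330)) - 12592/1889 = 48776500/1889 + 5/(555 + √1330)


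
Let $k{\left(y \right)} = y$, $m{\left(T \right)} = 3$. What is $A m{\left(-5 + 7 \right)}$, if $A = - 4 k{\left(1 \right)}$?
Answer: $-12$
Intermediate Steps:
$A = -4$ ($A = \left(-4\right) 1 = -4$)
$A m{\left(-5 + 7 \right)} = \left(-4\right) 3 = -12$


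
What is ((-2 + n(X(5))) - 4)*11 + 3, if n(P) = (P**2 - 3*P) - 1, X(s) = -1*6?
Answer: 520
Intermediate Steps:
X(s) = -6
n(P) = -1 + P**2 - 3*P
((-2 + n(X(5))) - 4)*11 + 3 = ((-2 + (-1 + (-6)**2 - 3*(-6))) - 4)*11 + 3 = ((-2 + (-1 + 36 + 18)) - 4)*11 + 3 = ((-2 + 53) - 4)*11 + 3 = (51 - 4)*11 + 3 = 47*11 + 3 = 517 + 3 = 520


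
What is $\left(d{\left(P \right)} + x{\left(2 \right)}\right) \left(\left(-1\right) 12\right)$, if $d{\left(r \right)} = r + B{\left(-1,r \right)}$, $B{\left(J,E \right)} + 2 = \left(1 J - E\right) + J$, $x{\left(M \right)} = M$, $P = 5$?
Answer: $24$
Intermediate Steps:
$B{\left(J,E \right)} = -2 - E + 2 J$ ($B{\left(J,E \right)} = -2 + \left(\left(1 J - E\right) + J\right) = -2 + \left(\left(J - E\right) + J\right) = -2 - \left(E - 2 J\right) = -2 - E + 2 J$)
$d{\left(r \right)} = -4$ ($d{\left(r \right)} = r - \left(4 + r\right) = -4$)
$\left(d{\left(P \right)} + x{\left(2 \right)}\right) \left(\left(-1\right) 12\right) = \left(-4 + 2\right) \left(\left(-1\right) 12\right) = \left(-2\right) \left(-12\right) = 24$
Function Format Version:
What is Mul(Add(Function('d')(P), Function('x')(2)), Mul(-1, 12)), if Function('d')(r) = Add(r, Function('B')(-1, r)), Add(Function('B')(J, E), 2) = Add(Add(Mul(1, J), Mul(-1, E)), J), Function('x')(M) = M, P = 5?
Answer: 24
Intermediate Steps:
Function('B')(J, E) = Add(-2, Mul(-1, E), Mul(2, J)) (Function('B')(J, E) = Add(-2, Add(Add(Mul(1, J), Mul(-1, E)), J)) = Add(-2, Add(Add(J, Mul(-1, E)), J)) = Add(-2, Add(Mul(-1, E), Mul(2, J))) = Add(-2, Mul(-1, E), Mul(2, J)))
Function('d')(r) = -4 (Function('d')(r) = Add(r, Add(-2, Mul(-1, r), Mul(2, -1))) = Add(r, Add(-2, Mul(-1, r), -2)) = Add(r, Add(-4, Mul(-1, r))) = -4)
Mul(Add(Function('d')(P), Function('x')(2)), Mul(-1, 12)) = Mul(Add(-4, 2), Mul(-1, 12)) = Mul(-2, -12) = 24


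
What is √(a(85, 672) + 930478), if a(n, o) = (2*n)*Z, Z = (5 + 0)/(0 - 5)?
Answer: 2*√232577 ≈ 964.52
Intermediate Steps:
Z = -1 (Z = 5/(-5) = 5*(-⅕) = -1)
a(n, o) = -2*n (a(n, o) = (2*n)*(-1) = -2*n)
√(a(85, 672) + 930478) = √(-2*85 + 930478) = √(-170 + 930478) = √930308 = 2*√232577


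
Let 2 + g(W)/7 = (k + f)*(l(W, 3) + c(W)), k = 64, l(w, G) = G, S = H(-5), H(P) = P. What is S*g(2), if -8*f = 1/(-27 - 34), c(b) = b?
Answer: -5431615/488 ≈ -11130.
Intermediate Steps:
S = -5
f = 1/488 (f = -1/(8*(-27 - 34)) = -⅛/(-61) = -⅛*(-1/61) = 1/488 ≈ 0.0020492)
g(W) = 649061/488 + 218631*W/488 (g(W) = -14 + 7*((64 + 1/488)*(3 + W)) = -14 + 7*(31233*(3 + W)/488) = -14 + 7*(93699/488 + 31233*W/488) = -14 + (655893/488 + 218631*W/488) = 649061/488 + 218631*W/488)
S*g(2) = -5*(649061/488 + (218631/488)*2) = -5*(649061/488 + 218631/244) = -5*1086323/488 = -5431615/488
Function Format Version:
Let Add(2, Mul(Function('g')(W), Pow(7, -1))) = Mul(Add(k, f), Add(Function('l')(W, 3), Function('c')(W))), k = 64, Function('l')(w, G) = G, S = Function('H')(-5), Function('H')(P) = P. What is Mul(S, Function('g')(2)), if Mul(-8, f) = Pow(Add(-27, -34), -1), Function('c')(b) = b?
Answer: Rational(-5431615, 488) ≈ -11130.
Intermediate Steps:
S = -5
f = Rational(1, 488) (f = Mul(Rational(-1, 8), Pow(Add(-27, -34), -1)) = Mul(Rational(-1, 8), Pow(-61, -1)) = Mul(Rational(-1, 8), Rational(-1, 61)) = Rational(1, 488) ≈ 0.0020492)
Function('g')(W) = Add(Rational(649061, 488), Mul(Rational(218631, 488), W)) (Function('g')(W) = Add(-14, Mul(7, Mul(Add(64, Rational(1, 488)), Add(3, W)))) = Add(-14, Mul(7, Mul(Rational(31233, 488), Add(3, W)))) = Add(-14, Mul(7, Add(Rational(93699, 488), Mul(Rational(31233, 488), W)))) = Add(-14, Add(Rational(655893, 488), Mul(Rational(218631, 488), W))) = Add(Rational(649061, 488), Mul(Rational(218631, 488), W)))
Mul(S, Function('g')(2)) = Mul(-5, Add(Rational(649061, 488), Mul(Rational(218631, 488), 2))) = Mul(-5, Add(Rational(649061, 488), Rational(218631, 244))) = Mul(-5, Rational(1086323, 488)) = Rational(-5431615, 488)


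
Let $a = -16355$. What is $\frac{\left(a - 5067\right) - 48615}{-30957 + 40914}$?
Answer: $- \frac{70037}{9957} \approx -7.0339$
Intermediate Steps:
$\frac{\left(a - 5067\right) - 48615}{-30957 + 40914} = \frac{\left(-16355 - 5067\right) - 48615}{-30957 + 40914} = \frac{\left(-16355 - 5067\right) - 48615}{9957} = \left(-21422 - 48615\right) \frac{1}{9957} = \left(-70037\right) \frac{1}{9957} = - \frac{70037}{9957}$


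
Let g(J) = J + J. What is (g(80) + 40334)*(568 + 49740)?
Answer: 2037172152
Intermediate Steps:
g(J) = 2*J
(g(80) + 40334)*(568 + 49740) = (2*80 + 40334)*(568 + 49740) = (160 + 40334)*50308 = 40494*50308 = 2037172152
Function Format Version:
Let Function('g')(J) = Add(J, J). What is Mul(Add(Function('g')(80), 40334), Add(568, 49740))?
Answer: 2037172152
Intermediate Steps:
Function('g')(J) = Mul(2, J)
Mul(Add(Function('g')(80), 40334), Add(568, 49740)) = Mul(Add(Mul(2, 80), 40334), Add(568, 49740)) = Mul(Add(160, 40334), 50308) = Mul(40494, 50308) = 2037172152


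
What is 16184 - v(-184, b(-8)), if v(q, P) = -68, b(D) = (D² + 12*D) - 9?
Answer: 16252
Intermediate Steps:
b(D) = -9 + D² + 12*D
16184 - v(-184, b(-8)) = 16184 - 1*(-68) = 16184 + 68 = 16252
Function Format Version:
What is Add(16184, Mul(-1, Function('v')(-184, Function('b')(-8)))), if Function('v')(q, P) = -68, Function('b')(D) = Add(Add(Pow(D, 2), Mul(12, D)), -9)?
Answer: 16252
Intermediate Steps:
Function('b')(D) = Add(-9, Pow(D, 2), Mul(12, D))
Add(16184, Mul(-1, Function('v')(-184, Function('b')(-8)))) = Add(16184, Mul(-1, -68)) = Add(16184, 68) = 16252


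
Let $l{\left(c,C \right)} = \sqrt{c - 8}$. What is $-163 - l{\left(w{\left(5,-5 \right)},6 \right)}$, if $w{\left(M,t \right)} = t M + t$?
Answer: $-163 - i \sqrt{38} \approx -163.0 - 6.1644 i$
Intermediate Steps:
$w{\left(M,t \right)} = t + M t$ ($w{\left(M,t \right)} = M t + t = t + M t$)
$l{\left(c,C \right)} = \sqrt{-8 + c}$
$-163 - l{\left(w{\left(5,-5 \right)},6 \right)} = -163 - \sqrt{-8 - 5 \left(1 + 5\right)} = -163 - \sqrt{-8 - 30} = -163 - \sqrt{-38} = -163 - i \sqrt{38}$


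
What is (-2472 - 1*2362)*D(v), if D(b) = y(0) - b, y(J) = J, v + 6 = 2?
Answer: -19336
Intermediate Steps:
v = -4 (v = -6 + 2 = -4)
D(b) = -b (D(b) = 0 - b = -b)
(-2472 - 1*2362)*D(v) = (-2472 - 1*2362)*(-1*(-4)) = (-2472 - 2362)*4 = -4834*4 = -19336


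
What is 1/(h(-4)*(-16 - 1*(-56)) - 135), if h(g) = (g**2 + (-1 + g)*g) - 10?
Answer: 1/905 ≈ 0.0011050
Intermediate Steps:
h(g) = -10 + g**2 + g*(-1 + g) (h(g) = (g**2 + g*(-1 + g)) - 10 = -10 + g**2 + g*(-1 + g))
1/(h(-4)*(-16 - 1*(-56)) - 135) = 1/((-10 - 1*(-4) + 2*(-4)**2)*(-16 - 1*(-56)) - 135) = 1/((-10 + 4 + 2*16)*(-16 + 56) - 135) = 1/((-10 + 4 + 32)*40 - 135) = 1/(26*40 - 135) = 1/(1040 - 135) = 1/905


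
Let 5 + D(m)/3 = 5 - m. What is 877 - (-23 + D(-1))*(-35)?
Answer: 177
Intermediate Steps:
D(m) = -3*m (D(m) = -15 + 3*(5 - m) = -15 + (15 - 3*m) = -3*m)
877 - (-23 + D(-1))*(-35) = 877 - (-23 - 3*(-1))*(-35) = 877 - (-23 + 3)*(-35) = 877 - (-20)*(-35) = 877 - 1*700 = 877 - 700 = 177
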